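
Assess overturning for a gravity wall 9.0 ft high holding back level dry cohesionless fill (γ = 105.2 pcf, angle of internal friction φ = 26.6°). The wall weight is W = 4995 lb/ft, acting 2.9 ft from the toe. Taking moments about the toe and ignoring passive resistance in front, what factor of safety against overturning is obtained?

2.97

K_a = tan²(45° − 26.6°/2) = 0.3814.
P_a = ½K_aγH² = 0.5×0.3814×105.2×9.0² = 1625 lb/ft, acting at H/3 = 3.000 ft above the base.
Overturning moment M_o = P_a × H/3 = 1625 × 3.000 = 4876.
Resisting moment M_r = W × 2.9 = 4995 × 2.9 = 14490.
FS_overturning = M_r/M_o = 14490/4876 = 2.971.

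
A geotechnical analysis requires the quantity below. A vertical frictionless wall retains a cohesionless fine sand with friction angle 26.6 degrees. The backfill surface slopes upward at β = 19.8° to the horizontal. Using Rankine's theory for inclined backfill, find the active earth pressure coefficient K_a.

K_a = cos β · (cos β − √(cos²β − cos²φ)) / (cos β + √(cos²β − cos²φ)).
cos β = 0.9409, cos φ = 0.8942, √(cos²β − cos²φ) = 0.2928.
K_a = 0.9409 × (0.9409 − 0.2928)/(0.9409 + 0.2928) = 0.4942.

0.494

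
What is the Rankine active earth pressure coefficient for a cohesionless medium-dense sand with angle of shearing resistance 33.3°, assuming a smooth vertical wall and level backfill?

K_a = tan²(45° − φ/2) = tan²(28.35°) = 0.2911.

0.291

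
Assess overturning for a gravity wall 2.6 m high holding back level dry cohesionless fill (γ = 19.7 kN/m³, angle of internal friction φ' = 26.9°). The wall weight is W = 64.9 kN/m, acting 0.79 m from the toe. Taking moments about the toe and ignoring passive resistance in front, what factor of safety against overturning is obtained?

K_a = tan²(45° − 26.9°/2) = 0.3770.
P_a = ½K_aγH² = 0.5×0.3770×19.7×2.6² = 25.10 kN/m, acting at H/3 = 0.8667 m above the base.
Overturning moment M_o = P_a × H/3 = 25.10 × 0.8667 = 21.76.
Resisting moment M_r = W × 0.79 = 64.9 × 0.79 = 51.27.
FS_overturning = M_r/M_o = 51.27/21.76 = 2.357.

2.36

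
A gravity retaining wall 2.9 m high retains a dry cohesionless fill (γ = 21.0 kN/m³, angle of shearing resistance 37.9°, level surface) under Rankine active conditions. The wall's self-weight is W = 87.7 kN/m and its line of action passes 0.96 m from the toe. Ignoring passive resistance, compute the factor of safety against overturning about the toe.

K_a = tan²(45° − 37.9°/2) = 0.2389.
P_a = ½K_aγH² = 0.5×0.2389×21.0×2.9² = 21.10 kN/m, acting at H/3 = 0.9667 m above the base.
Overturning moment M_o = P_a × H/3 = 21.10 × 0.9667 = 20.40.
Resisting moment M_r = W × 0.96 = 87.7 × 0.96 = 84.19.
FS_overturning = M_r/M_o = 84.19/20.40 = 4.128.

4.13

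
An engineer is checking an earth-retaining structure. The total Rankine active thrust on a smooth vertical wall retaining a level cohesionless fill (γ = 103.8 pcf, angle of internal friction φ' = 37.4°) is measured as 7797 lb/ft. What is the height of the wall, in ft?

24.8 ft

K_a = 0.2443. P_a = ½ K_a γ H² ⇒ H = √(2P_a/(K_a γ)).
H = √(2×7797/(0.2443×103.8)) = 24.80 ft.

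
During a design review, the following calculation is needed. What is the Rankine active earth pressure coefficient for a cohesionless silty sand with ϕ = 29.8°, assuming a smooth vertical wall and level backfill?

K_a = (1 − sin φ)/(1 + sin φ) = (1 − sin 29.8°)/(1 + sin 29.8°) = 0.3360.

0.336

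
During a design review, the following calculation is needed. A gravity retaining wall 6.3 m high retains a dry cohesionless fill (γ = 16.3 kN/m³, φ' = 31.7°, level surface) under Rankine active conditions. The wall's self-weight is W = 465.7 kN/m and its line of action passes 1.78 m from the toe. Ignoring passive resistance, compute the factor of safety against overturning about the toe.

K_a = tan²(45° − 31.7°/2) = 0.3111.
P_a = ½K_aγH² = 0.5×0.3111×16.3×6.3² = 100.6 kN/m, acting at H/3 = 2.100 m above the base.
Overturning moment M_o = P_a × H/3 = 100.6 × 2.100 = 211.3.
Resisting moment M_r = W × 1.78 = 465.7 × 1.78 = 828.9.
FS_overturning = M_r/M_o = 828.9/211.3 = 3.923.

3.92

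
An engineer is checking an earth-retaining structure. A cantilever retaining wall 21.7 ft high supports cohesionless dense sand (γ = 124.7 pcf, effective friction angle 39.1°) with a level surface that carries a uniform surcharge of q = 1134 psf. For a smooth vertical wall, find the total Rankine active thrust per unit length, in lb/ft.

12200 lb/ft

K_a = tan²(45° − φ/2) = 0.2265.
Soil triangle: ½ K_a γ H² = 0.5×0.2265×124.7×21.7² = 6650 lb/ft.
Surcharge rectangle: K_a q H = 0.2265×1134×21.7 = 5573 lb/ft.
Total = 6650 + 5573 = 12220 lb/ft.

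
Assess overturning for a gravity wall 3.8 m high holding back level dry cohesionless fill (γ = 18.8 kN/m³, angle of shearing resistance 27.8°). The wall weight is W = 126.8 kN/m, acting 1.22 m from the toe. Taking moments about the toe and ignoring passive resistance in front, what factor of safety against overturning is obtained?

2.47

K_a = tan²(45° − 27.8°/2) = 0.3639.
P_a = ½K_aγH² = 0.5×0.3639×18.8×3.8² = 49.39 kN/m, acting at H/3 = 1.267 m above the base.
Overturning moment M_o = P_a × H/3 = 49.39 × 1.267 = 62.57.
Resisting moment M_r = W × 1.22 = 126.8 × 1.22 = 154.7.
FS_overturning = M_r/M_o = 154.7/62.57 = 2.473.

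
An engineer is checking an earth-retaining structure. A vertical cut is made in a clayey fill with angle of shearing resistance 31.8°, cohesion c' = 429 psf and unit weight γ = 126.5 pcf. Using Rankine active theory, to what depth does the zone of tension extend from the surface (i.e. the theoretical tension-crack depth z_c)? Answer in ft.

K_a = tan²(45° − 31.8°/2) = 0.3098; √K_a = 0.5566.
The active pressure is zero where K_a γ z = 2c√K_a, so z_c = 2c/(γ√K_a) = 2×429/(126.5×0.5566) = 12.19 ft.

12.2 ft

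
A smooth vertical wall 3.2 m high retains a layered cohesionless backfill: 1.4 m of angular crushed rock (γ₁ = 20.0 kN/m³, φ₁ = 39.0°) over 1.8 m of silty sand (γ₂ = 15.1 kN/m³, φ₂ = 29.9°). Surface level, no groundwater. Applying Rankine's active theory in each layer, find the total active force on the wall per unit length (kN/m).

K_a1 = tan²(45°−39.0°/2) = 0.2275; K_a2 = tan²(45°−29.9°/2) = 0.3347.
Layer 1: σ at base = K_a1 γ₁ h₁ = 6.370 kPa; P₁ = ½×6.370×1.4 = 4.459.
Layer 2: σ_v at top = γ₁h₁ = 28.00; σ_h top = K_a2×28.00 = 9.371; σ_h base = K_a2×(28.00+15.1×1.8) = 18.47.
P₂ = ½(9.371+18.47)×1.8 = 25.05. Total P_a = 4.459+25.05 = 29.51 kN/m.

29.5 kN/m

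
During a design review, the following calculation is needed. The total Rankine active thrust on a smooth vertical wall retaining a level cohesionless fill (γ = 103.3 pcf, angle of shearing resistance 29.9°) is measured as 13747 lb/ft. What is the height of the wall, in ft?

28.2 ft

K_a = 0.3347. P_a = ½ K_a γ H² ⇒ H = √(2P_a/(K_a γ)).
H = √(2×13747/(0.3347×103.3)) = 28.20 ft.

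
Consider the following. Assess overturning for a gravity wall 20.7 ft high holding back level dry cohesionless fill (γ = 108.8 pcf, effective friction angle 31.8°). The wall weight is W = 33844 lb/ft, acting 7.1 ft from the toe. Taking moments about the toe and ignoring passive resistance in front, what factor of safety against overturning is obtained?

4.82

K_a = tan²(45° − 31.8°/2) = 0.3098.
P_a = ½K_aγH² = 0.5×0.3098×108.8×20.7² = 7221 lb/ft, acting at H/3 = 6.900 ft above the base.
Overturning moment M_o = P_a × H/3 = 7221 × 6.900 = 49830.
Resisting moment M_r = W × 7.1 = 33844 × 7.1 = 240300.
FS_overturning = M_r/M_o = 240300/49830 = 4.823.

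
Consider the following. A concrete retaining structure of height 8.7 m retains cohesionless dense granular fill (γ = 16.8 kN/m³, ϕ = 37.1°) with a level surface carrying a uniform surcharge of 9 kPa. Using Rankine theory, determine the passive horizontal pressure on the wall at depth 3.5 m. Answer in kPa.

274 kPa

K_p = (1 + sin φ)/(1 − sin φ) = 4.040.
σ_v = γz + q = 16.8 × 3.5 + 9 = 67.80 kPa.
σ_h = K_p σ_v = 4.040 × 67.80 = 273.9 kPa.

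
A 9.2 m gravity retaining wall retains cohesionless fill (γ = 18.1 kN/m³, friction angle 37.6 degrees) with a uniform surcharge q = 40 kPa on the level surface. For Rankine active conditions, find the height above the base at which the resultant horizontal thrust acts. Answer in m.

K_a = 0.2421.
Triangular part P₁ = ½K_aγH² = 185.5 at H/3 = 3.067 m; rectangular part P₂ = K_a q H = 89.10 at H/2 = 4.600 m.
ȳ = (P₁·3.067 + P₂·4.600)/(P₁+P₂) = 3.564 m.

3.56 m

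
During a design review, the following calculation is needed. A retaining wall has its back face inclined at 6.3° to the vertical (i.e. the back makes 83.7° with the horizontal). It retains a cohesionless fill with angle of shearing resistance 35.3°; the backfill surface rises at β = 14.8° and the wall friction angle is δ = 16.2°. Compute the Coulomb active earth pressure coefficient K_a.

K_a = sin²(α+φ) / [sin²α · sin(α−δ) · (1 + √{sin(φ+δ)sin(φ−β) / (sin(α−δ)sin(α+β))})²].
With α = 83.7°, φ = 35.3°, δ = 16.2°, β = 14.8°: K_a = 0.3499.

0.350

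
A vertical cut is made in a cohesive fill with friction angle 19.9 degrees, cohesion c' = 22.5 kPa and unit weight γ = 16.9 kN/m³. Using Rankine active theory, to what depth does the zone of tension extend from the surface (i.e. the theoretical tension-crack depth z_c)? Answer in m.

K_a = tan²(45° − 19.9°/2) = 0.4921; √K_a = 0.7015.
The active pressure is zero where K_a γ z = 2c√K_a, so z_c = 2c/(γ√K_a) = 2×22.5/(16.9×0.7015) = 3.796 m.

3.80 m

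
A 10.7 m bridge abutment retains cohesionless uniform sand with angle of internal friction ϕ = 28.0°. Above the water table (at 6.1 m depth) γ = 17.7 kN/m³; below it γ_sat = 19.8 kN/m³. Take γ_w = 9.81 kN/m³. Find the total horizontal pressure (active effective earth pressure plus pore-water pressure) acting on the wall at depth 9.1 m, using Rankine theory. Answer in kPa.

K_a = (1 − sin φ)/(1 + sin φ) = 0.3610.
γ' = 19.8 − 9.81 = 9.990 kN/m³.
Effective vertical stress at 9.1 m: σ'_v = 17.7×6.1 + 9.990×3.00 = 137.9 kPa.
σ'_h = K_a σ'_v = 0.3610 × 137.9 = 49.80 kPa; u = γ_w × 3.00 = 29.43 kPa.
Total σ_h = 49.80 + 29.43 = 79.23 kPa.

79.2 kPa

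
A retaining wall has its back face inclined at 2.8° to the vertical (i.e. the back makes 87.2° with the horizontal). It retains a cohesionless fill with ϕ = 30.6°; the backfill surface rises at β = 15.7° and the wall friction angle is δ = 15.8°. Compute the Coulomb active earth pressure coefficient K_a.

K_a = sin²(α+φ) / [sin²α · sin(α−δ) · (1 + √{sin(φ+δ)sin(φ−β) / (sin(α−δ)sin(α+β))})²].
With α = 87.2°, φ = 30.6°, δ = 15.8°, β = 15.7°: K_a = 0.3942.

0.394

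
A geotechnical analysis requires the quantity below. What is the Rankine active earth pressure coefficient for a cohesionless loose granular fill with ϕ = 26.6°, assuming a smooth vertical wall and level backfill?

K_a = tan²(45° − φ/2) = tan²(31.70°) = 0.3814.

0.381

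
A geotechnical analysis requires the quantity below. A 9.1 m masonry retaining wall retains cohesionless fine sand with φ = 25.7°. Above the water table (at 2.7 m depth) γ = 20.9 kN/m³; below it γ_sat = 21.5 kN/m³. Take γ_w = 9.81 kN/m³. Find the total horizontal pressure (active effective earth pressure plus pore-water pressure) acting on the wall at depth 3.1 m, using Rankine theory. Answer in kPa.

K_a = (1 − sin φ)/(1 + sin φ) = 0.3950.
γ' = 21.5 − 9.81 = 11.69 kN/m³.
Effective vertical stress at 3.1 m: σ'_v = 20.9×2.7 + 11.69×0.400 = 61.11 kPa.
σ'_h = K_a σ'_v = 0.3950 × 61.11 = 24.14 kPa; u = γ_w × 0.400 = 3.924 kPa.
Total σ_h = 24.14 + 3.924 = 28.06 kPa.

28.1 kPa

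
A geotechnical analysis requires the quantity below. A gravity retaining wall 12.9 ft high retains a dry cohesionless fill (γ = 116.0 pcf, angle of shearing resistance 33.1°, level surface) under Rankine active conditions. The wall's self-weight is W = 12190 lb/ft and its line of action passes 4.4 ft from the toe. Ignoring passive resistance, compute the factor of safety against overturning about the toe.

4.40

K_a = tan²(45° − 33.1°/2) = 0.2936.
P_a = ½K_aγH² = 0.5×0.2936×116.0×12.9² = 2834 lb/ft, acting at H/3 = 4.300 ft above the base.
Overturning moment M_o = P_a × H/3 = 2834 × 4.300 = 12180.
Resisting moment M_r = W × 4.4 = 12190 × 4.4 = 53640.
FS_overturning = M_r/M_o = 53640/12180 = 4.402.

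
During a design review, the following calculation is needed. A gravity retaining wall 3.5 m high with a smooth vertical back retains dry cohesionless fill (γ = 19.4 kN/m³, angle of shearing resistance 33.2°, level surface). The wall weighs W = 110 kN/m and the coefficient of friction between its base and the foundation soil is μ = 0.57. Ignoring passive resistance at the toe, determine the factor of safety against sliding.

1.80

K_a = tan²(45° − 33.2°/2) = 0.2924.
P_a = ½K_aγH² = 0.5×0.2924×19.4×3.5² = 34.74 kN/m, acting at H/3 = 1.167 m above the base.
FS_sliding = μW / P_a = 0.57×110 / 34.74 = 1.805.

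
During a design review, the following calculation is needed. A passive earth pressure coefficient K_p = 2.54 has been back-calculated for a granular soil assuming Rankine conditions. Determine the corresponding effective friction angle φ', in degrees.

25.8°

K_p = (1+sin φ)/(1−sin φ) ⇒ sin φ = (K_p − 1)/(K_p + 1) = 0.4350.
φ = arcsin(0.4350) = 25.79°.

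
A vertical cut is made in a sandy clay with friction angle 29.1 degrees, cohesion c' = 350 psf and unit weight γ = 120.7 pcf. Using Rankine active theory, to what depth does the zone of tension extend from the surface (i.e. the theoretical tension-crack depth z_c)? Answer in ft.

9.87 ft

K_a = tan²(45° − 29.1°/2) = 0.3456; √K_a = 0.5879.
The active pressure is zero where K_a γ z = 2c√K_a, so z_c = 2c/(γ√K_a) = 2×350/(120.7×0.5879) = 9.865 ft.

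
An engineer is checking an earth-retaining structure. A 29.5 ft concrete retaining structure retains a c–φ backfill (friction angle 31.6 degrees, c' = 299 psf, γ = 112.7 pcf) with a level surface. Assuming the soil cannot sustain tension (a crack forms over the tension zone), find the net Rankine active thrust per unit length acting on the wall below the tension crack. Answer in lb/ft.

K_a = 0.3123; √K_a = 0.5589.
Tension-crack depth z_c = 2c/(γ√K_a) = 2×299/(112.7×0.5589) = 9.494 ft.
σ_a at base = K_a γ H − 2c√K_a = 0.3123×112.7×29.5 − 2×299×0.5589 = 704.2 psf.
P_a = ½ × 704.2 × (H − z_c) = 0.5×704.2×20.01 = 7044 lb/ft.

7040 lb/ft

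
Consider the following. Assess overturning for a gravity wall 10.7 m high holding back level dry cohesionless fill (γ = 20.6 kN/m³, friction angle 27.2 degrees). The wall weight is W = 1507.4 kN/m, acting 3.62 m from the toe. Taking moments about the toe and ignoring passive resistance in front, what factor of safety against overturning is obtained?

K_a = tan²(45° − 27.2°/2) = 0.3726.
P_a = ½K_aγH² = 0.5×0.3726×20.6×10.7² = 439.4 kN/m, acting at H/3 = 3.567 m above the base.
Overturning moment M_o = P_a × H/3 = 439.4 × 3.567 = 1567.
Resisting moment M_r = W × 3.62 = 1507.4 × 3.62 = 5457.
FS_overturning = M_r/M_o = 5457/1567 = 3.482.

3.48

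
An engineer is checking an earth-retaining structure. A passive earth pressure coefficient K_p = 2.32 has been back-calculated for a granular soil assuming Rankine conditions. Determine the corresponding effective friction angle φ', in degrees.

23.4°

K_p = (1+sin φ)/(1−sin φ) ⇒ sin φ = (K_p − 1)/(K_p + 1) = 0.3976.
φ = arcsin(0.3976) = 23.43°.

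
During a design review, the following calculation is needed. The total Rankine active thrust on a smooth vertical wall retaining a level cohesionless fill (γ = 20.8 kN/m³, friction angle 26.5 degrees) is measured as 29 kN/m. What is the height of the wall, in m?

2.70 m

K_a = 0.3829. P_a = ½ K_a γ H² ⇒ H = √(2P_a/(K_a γ)).
H = √(2×29/(0.3829×20.8)) = 2.698 m.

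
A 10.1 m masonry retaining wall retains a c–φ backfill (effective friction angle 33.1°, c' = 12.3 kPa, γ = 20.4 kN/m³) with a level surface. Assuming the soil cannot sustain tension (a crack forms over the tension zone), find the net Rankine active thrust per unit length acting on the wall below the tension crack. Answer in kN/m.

186 kN/m

K_a = 0.2936; √K_a = 0.5418.
Tension-crack depth z_c = 2c/(γ√K_a) = 2×12.3/(20.4×0.5418) = 2.226 m.
σ_a at base = K_a γ H − 2c√K_a = 0.2936×20.4×10.1 − 2×12.3×0.5418 = 47.16 kPa.
P_a = ½ × 47.16 × (H − z_c) = 0.5×47.16×7.874 = 185.7 kN/m.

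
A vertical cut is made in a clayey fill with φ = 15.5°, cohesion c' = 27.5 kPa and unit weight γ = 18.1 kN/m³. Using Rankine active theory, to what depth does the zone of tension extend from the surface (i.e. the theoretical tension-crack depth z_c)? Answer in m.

4.00 m

K_a = tan²(45° − 15.5°/2) = 0.5782; √K_a = 0.7604.
The active pressure is zero where K_a γ z = 2c√K_a, so z_c = 2c/(γ√K_a) = 2×27.5/(18.1×0.7604) = 3.996 m.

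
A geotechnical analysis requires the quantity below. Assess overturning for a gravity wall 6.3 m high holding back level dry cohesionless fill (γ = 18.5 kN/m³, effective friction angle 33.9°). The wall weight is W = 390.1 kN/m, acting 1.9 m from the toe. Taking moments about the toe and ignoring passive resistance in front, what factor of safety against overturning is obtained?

K_a = tan²(45° − 33.9°/2) = 0.2839.
P_a = ½K_aγH² = 0.5×0.2839×18.5×6.3² = 104.2 kN/m, acting at H/3 = 2.100 m above the base.
Overturning moment M_o = P_a × H/3 = 104.2 × 2.100 = 218.9.
Resisting moment M_r = W × 1.9 = 390.1 × 1.9 = 741.2.
FS_overturning = M_r/M_o = 741.2/218.9 = 3.386.

3.39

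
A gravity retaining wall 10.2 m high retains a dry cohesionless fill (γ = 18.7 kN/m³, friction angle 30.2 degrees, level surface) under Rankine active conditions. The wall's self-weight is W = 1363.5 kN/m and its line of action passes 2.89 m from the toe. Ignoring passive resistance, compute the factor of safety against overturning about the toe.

3.60

K_a = tan²(45° − 30.2°/2) = 0.3307.
P_a = ½K_aγH² = 0.5×0.3307×18.7×10.2² = 321.7 kN/m, acting at H/3 = 3.400 m above the base.
Overturning moment M_o = P_a × H/3 = 321.7 × 3.400 = 1094.
Resisting moment M_r = W × 2.89 = 1363.5 × 2.89 = 3941.
FS_overturning = M_r/M_o = 3941/1094 = 3.603.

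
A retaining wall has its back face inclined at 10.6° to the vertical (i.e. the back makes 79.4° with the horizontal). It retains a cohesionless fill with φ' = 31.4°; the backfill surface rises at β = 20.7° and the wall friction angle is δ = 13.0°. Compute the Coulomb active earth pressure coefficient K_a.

0.519

K_a = sin²(α+φ) / [sin²α · sin(α−δ) · (1 + √{sin(φ+δ)sin(φ−β) / (sin(α−δ)sin(α+β))})²].
With α = 79.4°, φ = 31.4°, δ = 13.0°, β = 20.7°: K_a = 0.5187.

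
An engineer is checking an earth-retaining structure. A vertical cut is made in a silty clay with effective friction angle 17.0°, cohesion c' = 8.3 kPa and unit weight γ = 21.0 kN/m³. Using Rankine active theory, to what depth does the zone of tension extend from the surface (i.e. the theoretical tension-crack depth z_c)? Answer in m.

1.07 m

K_a = tan²(45° − 17.0°/2) = 0.5475; √K_a = 0.7400.
The active pressure is zero where K_a γ z = 2c√K_a, so z_c = 2c/(γ√K_a) = 2×8.3/(21.0×0.7400) = 1.068 m.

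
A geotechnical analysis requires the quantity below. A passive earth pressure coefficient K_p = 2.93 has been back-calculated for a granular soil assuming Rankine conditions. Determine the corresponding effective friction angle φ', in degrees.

K_p = (1+sin φ)/(1−sin φ) ⇒ sin φ = (K_p − 1)/(K_p + 1) = 0.4911.
φ = arcsin(0.4911) = 29.41°.

29.4°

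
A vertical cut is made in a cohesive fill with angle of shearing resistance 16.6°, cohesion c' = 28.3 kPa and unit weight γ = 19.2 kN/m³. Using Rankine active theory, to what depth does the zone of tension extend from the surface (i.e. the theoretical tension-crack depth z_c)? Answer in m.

3.95 m

K_a = tan²(45° − 16.6°/2) = 0.5556; √K_a = 0.7454.
The active pressure is zero where K_a γ z = 2c√K_a, so z_c = 2c/(γ√K_a) = 2×28.3/(19.2×0.7454) = 3.955 m.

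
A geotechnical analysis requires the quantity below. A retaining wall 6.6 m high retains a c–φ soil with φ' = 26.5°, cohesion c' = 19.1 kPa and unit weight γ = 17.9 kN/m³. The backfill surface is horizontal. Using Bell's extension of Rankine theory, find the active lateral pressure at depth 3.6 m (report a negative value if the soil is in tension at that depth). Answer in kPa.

K_a = (1 − sin φ)/(1 + sin φ) = 0.3829.
σ_a = K_a γ z − 2c√K_a = 0.3829×17.9×3.6 − 2×19.1×0.6188 = 1.038 kPa.

1.04 kPa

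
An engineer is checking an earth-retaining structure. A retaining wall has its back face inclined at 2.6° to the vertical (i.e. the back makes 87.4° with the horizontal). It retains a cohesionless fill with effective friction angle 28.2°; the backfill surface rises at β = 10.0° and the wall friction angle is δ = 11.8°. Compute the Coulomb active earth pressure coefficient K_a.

K_a = sin²(α+φ) / [sin²α · sin(α−δ) · (1 + √{sin(φ+δ)sin(φ−β) / (sin(α−δ)sin(α+β))})²].
With α = 87.4°, φ = 28.2°, δ = 11.8°, β = 10.0°: K_a = 0.3963.

0.396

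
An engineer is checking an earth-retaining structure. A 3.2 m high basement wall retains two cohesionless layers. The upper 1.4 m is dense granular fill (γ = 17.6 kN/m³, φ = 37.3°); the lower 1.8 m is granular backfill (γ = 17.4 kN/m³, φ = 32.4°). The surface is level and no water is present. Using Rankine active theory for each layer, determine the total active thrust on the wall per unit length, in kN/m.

K_a1 = tan²(45°−37.3°/2) = 0.2453; K_a2 = tan²(45°−32.4°/2) = 0.3022.
Layer 1: σ at base = K_a1 γ₁ h₁ = 6.045 kPa; P₁ = ½×6.045×1.4 = 4.232.
Layer 2: σ_v at top = γ₁h₁ = 24.64; σ_h top = K_a2×24.64 = 7.447; σ_h base = K_a2×(24.64+17.4×1.8) = 16.91.
P₂ = ½(7.447+16.91)×1.8 = 21.92. Total P_a = 4.232+21.92 = 26.16 kN/m.

26.2 kN/m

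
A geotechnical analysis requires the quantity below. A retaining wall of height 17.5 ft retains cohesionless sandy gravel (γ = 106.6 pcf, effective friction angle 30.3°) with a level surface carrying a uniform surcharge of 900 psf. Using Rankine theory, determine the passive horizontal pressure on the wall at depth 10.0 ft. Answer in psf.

5970 psf

K_p = (1 + sin φ)/(1 − sin φ) = 3.037.
σ_v = γz + q = 106.6 × 10.0 + 900 = 1966 psf.
σ_h = K_p σ_v = 3.037 × 1966 = 5970 psf.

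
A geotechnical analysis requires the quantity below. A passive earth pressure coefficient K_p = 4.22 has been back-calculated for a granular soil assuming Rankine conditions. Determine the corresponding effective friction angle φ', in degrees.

K_p = (1+sin φ)/(1−sin φ) ⇒ sin φ = (K_p − 1)/(K_p + 1) = 0.6169.
φ = arcsin(0.6169) = 38.09°.

38.1°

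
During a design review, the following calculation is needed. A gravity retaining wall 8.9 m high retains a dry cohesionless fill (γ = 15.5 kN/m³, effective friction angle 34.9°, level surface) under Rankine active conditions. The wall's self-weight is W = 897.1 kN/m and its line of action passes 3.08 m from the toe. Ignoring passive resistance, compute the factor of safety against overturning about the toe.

5.57

K_a = tan²(45° − 34.9°/2) = 0.2721.
P_a = ½K_aγH² = 0.5×0.2721×15.5×8.9² = 167.1 kN/m, acting at H/3 = 2.967 m above the base.
Overturning moment M_o = P_a × H/3 = 167.1 × 2.967 = 495.6.
Resisting moment M_r = W × 3.08 = 897.1 × 3.08 = 2763.
FS_overturning = M_r/M_o = 2763/495.6 = 5.575.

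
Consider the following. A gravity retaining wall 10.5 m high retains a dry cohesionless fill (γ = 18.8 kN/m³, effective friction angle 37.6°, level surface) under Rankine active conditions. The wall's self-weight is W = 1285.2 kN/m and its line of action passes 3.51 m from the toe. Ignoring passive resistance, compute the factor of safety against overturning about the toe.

5.14

K_a = tan²(45° − 37.6°/2) = 0.2421.
P_a = ½K_aγH² = 0.5×0.2421×18.8×10.5² = 250.9 kN/m, acting at H/3 = 3.500 m above the base.
Overturning moment M_o = P_a × H/3 = 250.9 × 3.500 = 878.2.
Resisting moment M_r = W × 3.51 = 1285.2 × 3.51 = 4511.
FS_overturning = M_r/M_o = 4511/878.2 = 5.136.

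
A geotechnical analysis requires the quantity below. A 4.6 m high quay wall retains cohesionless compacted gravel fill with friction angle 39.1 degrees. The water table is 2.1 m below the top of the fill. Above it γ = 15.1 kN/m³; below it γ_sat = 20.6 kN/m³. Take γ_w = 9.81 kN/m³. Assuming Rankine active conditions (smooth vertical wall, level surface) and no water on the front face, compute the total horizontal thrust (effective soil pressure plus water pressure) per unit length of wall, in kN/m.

63.8 kN/m

K_a = tan²(45° − φ/2) = 0.2265.
γ' = 20.6 − 9.81 = 10.79 kN/m³. Depth below WT = 2.5 m.
σ'_h at WT = K_a γ d_w = 7.182 kPa; at base = 7.182 + K_a γ' × 2.5 = 13.29 kPa.
P₁ (0–2.1 m) = ½×7.182×2.1 = 7.541. P₂ (2.1–4.6 m) = ½(7.182+13.29)×2.5 = 25.59.
P_w = ½ γ_w h₂² = 0.5×9.81×2.5² = 30.66. Total = 7.541+25.59+30.66 = 63.79 kN/m.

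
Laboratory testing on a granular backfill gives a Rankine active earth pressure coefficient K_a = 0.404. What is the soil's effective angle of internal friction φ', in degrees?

25.1°

K_a = tan²(45° − φ/2) ⇒ 45° − φ/2 = arctan(√0.404) = 32.44°.
φ = 2(45° − 32.44°) = 25.12°.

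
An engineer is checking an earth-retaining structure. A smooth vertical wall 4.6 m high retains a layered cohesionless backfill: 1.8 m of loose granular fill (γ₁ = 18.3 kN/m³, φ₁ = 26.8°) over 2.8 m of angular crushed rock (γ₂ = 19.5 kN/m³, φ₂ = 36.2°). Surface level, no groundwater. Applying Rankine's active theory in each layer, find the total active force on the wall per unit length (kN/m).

54.6 kN/m

K_a1 = tan²(45°−26.8°/2) = 0.3785; K_a2 = tan²(45°−36.2°/2) = 0.2574.
Layer 1: σ at base = K_a1 γ₁ h₁ = 12.47 kPa; P₁ = ½×12.47×1.8 = 11.22.
Layer 2: σ_v at top = γ₁h₁ = 32.94; σ_h top = K_a2×32.94 = 8.478; σ_h base = K_a2×(32.94+19.5×2.8) = 22.53.
P₂ = ½(8.478+22.53)×2.8 = 43.41. Total P_a = 11.22+43.41 = 54.63 kN/m.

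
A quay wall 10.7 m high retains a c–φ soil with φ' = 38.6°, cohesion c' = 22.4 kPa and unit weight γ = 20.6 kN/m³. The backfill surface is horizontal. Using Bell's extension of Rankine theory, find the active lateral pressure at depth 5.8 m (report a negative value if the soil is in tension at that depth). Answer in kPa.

6.11 kPa

K_a = (1 − sin φ)/(1 + sin φ) = 0.2316.
σ_a = K_a γ z − 2c√K_a = 0.2316×20.6×5.8 − 2×22.4×0.4813 = 6.113 kPa.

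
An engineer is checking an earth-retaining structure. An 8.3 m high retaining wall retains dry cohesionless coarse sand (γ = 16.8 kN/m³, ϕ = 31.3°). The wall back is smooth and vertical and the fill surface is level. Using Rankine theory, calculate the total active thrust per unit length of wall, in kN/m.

K_a = tan²(45° − φ/2) = 0.3162.
P_a = ½ K_a γ H² = 0.5 × 0.3162 × 16.8 × 8.3² = 183.0 kN/m.

183 kN/m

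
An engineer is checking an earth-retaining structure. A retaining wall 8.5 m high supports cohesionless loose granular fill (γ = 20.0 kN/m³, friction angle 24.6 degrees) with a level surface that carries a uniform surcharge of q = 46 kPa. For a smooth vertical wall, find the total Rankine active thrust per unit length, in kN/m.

459 kN/m

K_a = tan²(45° − φ/2) = 0.4121.
Soil triangle: ½ K_a γ H² = 0.5×0.4121×20.0×8.5² = 297.8 kN/m.
Surcharge rectangle: K_a q H = 0.4121×46×8.5 = 161.2 kN/m.
Total = 297.8 + 161.2 = 458.9 kN/m.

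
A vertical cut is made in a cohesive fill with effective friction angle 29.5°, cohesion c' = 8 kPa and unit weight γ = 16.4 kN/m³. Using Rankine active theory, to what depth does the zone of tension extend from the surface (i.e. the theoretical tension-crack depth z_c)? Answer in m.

1.67 m

K_a = tan²(45° − 29.5°/2) = 0.3401; √K_a = 0.5832.
The active pressure is zero where K_a γ z = 2c√K_a, so z_c = 2c/(γ√K_a) = 2×8/(16.4×0.5832) = 1.673 m.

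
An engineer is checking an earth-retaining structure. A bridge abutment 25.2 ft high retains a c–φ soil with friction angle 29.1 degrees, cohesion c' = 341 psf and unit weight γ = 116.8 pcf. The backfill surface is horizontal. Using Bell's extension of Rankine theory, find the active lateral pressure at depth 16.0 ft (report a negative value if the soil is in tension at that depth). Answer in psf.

245 psf

K_a = (1 − sin φ)/(1 + sin φ) = 0.3456.
σ_a = K_a γ z − 2c√K_a = 0.3456×116.8×16.0 − 2×341×0.5879 = 244.9 psf.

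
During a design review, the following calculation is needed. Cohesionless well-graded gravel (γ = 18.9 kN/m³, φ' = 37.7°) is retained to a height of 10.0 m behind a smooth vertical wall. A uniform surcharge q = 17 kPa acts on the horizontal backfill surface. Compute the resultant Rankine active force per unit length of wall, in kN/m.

269 kN/m

K_a = tan²(45° − φ/2) = 0.2411.
Soil triangle: ½ K_a γ H² = 0.5×0.2411×18.9×10.0² = 227.8 kN/m.
Surcharge rectangle: K_a q H = 0.2411×17×10.0 = 40.98 kN/m.
Total = 227.8 + 40.98 = 268.8 kN/m.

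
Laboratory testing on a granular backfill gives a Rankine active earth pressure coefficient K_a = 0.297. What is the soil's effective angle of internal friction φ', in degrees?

K_a = tan²(45° − φ/2) ⇒ 45° − φ/2 = arctan(√0.297) = 28.59°.
φ = 2(45° − 28.59°) = 32.82°.

32.8°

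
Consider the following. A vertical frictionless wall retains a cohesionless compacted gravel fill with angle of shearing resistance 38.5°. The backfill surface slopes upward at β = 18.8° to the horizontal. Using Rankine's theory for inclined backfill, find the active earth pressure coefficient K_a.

K_a = cos β · (cos β − √(cos²β − cos²φ)) / (cos β + √(cos²β − cos²φ)).
cos β = 0.9466, cos φ = 0.7826, √(cos²β − cos²φ) = 0.5326.
K_a = 0.9466 × (0.9466 − 0.5326)/(0.9466 + 0.5326) = 0.2650.

0.265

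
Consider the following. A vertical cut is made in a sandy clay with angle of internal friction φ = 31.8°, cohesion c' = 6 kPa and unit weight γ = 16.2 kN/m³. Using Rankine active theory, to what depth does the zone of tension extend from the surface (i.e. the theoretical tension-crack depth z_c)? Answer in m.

1.33 m

K_a = tan²(45° − 31.8°/2) = 0.3098; √K_a = 0.5566.
The active pressure is zero where K_a γ z = 2c√K_a, so z_c = 2c/(γ√K_a) = 2×6/(16.2×0.5566) = 1.331 m.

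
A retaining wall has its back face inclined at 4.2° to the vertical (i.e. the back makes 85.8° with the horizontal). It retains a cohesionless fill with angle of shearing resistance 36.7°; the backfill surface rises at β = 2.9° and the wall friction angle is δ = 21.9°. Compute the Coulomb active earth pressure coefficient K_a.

K_a = sin²(α+φ) / [sin²α · sin(α−δ) · (1 + √{sin(φ+δ)sin(φ−β) / (sin(α−δ)sin(α+β))})²].
With α = 85.8°, φ = 36.7°, δ = 21.9°, β = 2.9°: K_a = 0.2669.

0.267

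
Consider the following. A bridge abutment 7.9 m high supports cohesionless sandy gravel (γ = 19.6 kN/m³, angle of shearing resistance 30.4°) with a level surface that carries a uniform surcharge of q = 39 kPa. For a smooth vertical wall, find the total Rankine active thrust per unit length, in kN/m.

K_a = tan²(45° − φ/2) = 0.3280.
Soil triangle: ½ K_a γ H² = 0.5×0.3280×19.6×7.9² = 200.6 kN/m.
Surcharge rectangle: K_a q H = 0.3280×39×7.9 = 101.1 kN/m.
Total = 200.6 + 101.1 = 301.7 kN/m.

302 kN/m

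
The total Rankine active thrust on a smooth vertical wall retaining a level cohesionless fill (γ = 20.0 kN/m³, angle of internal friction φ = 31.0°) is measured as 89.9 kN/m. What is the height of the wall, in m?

5.30 m

K_a = 0.3201. P_a = ½ K_a γ H² ⇒ H = √(2P_a/(K_a γ)).
H = √(2×89.9/(0.3201×20.0)) = 5.300 m.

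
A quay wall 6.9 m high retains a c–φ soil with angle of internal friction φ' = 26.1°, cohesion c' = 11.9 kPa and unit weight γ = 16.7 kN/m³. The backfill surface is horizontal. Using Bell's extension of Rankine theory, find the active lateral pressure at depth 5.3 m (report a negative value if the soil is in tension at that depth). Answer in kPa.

19.6 kPa

K_a = (1 − sin φ)/(1 + sin φ) = 0.3889.
σ_a = K_a γ z − 2c√K_a = 0.3889×16.7×5.3 − 2×11.9×0.6237 = 19.58 kPa.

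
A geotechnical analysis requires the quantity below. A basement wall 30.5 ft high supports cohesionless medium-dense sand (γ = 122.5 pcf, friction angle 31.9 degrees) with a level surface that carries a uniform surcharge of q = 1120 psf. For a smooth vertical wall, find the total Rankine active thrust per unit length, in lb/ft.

K_a = tan²(45° − φ/2) = 0.3085.
Soil triangle: ½ K_a γ H² = 0.5×0.3085×122.5×30.5² = 17580 lb/ft.
Surcharge rectangle: K_a q H = 0.3085×1120×30.5 = 10540 lb/ft.
Total = 17580 + 10540 = 28120 lb/ft.

28100 lb/ft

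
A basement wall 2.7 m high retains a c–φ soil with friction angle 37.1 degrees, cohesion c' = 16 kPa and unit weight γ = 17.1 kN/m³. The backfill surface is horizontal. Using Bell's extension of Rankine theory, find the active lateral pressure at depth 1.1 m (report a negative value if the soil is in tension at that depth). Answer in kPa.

K_a = (1 − sin φ)/(1 + sin φ) = 0.2475.
σ_a = K_a γ z − 2c√K_a = 0.2475×17.1×1.1 − 2×16×0.4975 = -11.26 kPa.

-11.3 kPa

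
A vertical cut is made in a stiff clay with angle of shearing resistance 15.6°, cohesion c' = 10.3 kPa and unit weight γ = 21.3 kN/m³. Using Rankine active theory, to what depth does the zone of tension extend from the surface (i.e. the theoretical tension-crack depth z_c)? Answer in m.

1.27 m

K_a = tan²(45° − 15.6°/2) = 0.5761; √K_a = 0.7590.
The active pressure is zero where K_a γ z = 2c√K_a, so z_c = 2c/(γ√K_a) = 2×10.3/(21.3×0.7590) = 1.274 m.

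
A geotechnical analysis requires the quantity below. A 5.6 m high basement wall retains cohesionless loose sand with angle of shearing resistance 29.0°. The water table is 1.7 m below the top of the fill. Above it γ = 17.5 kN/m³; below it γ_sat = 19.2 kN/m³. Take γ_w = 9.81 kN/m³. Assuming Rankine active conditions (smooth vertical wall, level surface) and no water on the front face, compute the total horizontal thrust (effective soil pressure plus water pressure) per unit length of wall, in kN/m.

148 kN/m

K_a = tan²(45° − φ/2) = 0.3470.
γ' = 19.2 − 9.81 = 9.390 kN/m³. Depth below WT = 3.9 m.
σ'_h at WT = K_a γ d_w = 10.32 kPa; at base = 10.32 + K_a γ' × 3.9 = 23.03 kPa.
P₁ (0–1.7 m) = ½×10.32×1.7 = 8.774. P₂ (1.7–5.6 m) = ½(10.32+23.03)×3.9 = 65.04.
P_w = ½ γ_w h₂² = 0.5×9.81×3.9² = 74.61. Total = 8.774+65.04+74.61 = 148.4 kN/m.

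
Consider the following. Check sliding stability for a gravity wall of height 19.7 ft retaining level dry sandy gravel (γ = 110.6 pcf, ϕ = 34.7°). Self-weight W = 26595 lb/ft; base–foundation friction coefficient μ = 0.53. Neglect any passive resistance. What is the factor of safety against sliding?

2.39

K_a = tan²(45° − 34.7°/2) = 0.2745.
P_a = ½K_aγH² = 0.5×0.2745×110.6×19.7² = 5891 lb/ft, acting at H/3 = 6.567 ft above the base.
FS_sliding = μW / P_a = 0.53×26595 / 5891 = 2.393.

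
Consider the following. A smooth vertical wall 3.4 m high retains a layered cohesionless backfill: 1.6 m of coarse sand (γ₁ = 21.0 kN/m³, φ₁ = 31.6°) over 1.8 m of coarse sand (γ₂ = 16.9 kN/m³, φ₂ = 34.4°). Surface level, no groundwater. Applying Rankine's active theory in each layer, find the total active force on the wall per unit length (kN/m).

K_a1 = tan²(45°−31.6°/2) = 0.3123; K_a2 = tan²(45°−34.4°/2) = 0.2780.
Layer 1: σ at base = K_a1 γ₁ h₁ = 10.49 kPa; P₁ = ½×10.49×1.6 = 8.396.
Layer 2: σ_v at top = γ₁h₁ = 33.60; σ_h top = K_a2×33.60 = 9.340; σ_h base = K_a2×(33.60+16.9×1.8) = 17.80.
P₂ = ½(9.340+17.80)×1.8 = 24.42. Total P_a = 8.396+24.42 = 32.82 kN/m.

32.8 kN/m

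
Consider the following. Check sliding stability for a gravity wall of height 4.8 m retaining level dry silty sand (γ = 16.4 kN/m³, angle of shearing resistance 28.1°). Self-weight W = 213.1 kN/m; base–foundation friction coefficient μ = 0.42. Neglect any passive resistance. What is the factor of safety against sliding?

K_a = tan²(45° − 28.1°/2) = 0.3596.
P_a = ½K_aγH² = 0.5×0.3596×16.4×4.8² = 67.94 kN/m, acting at H/3 = 1.600 m above the base.
FS_sliding = μW / P_a = 0.42×213.1 / 67.94 = 1.317.

1.32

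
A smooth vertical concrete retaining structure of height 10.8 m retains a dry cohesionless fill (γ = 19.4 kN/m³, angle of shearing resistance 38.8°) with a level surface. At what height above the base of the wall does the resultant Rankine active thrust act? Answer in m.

3.60 m

K_a = 0.2296.
The pressure distribution is triangular, so the resultant acts at H/3 above the base = 10.8/3 = 3.600 m.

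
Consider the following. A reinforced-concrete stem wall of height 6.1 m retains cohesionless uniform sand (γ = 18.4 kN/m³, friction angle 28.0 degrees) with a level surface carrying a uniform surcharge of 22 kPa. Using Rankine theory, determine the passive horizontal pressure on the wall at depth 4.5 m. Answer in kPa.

K_p = (1 + sin φ)/(1 − sin φ) = 2.770.
σ_v = γz + q = 18.4 × 4.5 + 22 = 104.8 kPa.
σ_h = K_p σ_v = 2.770 × 104.8 = 290.3 kPa.

290 kPa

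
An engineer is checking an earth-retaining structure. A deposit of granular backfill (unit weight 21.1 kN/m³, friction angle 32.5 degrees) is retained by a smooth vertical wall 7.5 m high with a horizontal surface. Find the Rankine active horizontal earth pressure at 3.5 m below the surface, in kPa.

22.2 kPa

K_a = (1 − sin φ)/(1 + sin φ) = 0.3010.
σ_h = K_a γ z = 0.3010 × 21.1 × 3.5 = 22.23 kPa.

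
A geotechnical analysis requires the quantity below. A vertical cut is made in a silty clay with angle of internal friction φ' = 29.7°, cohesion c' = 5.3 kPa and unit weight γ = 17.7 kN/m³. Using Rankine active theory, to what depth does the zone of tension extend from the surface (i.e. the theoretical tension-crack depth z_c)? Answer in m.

K_a = tan²(45° − 29.7°/2) = 0.3374; √K_a = 0.5808.
The active pressure is zero where K_a γ z = 2c√K_a, so z_c = 2c/(γ√K_a) = 2×5.3/(17.7×0.5808) = 1.031 m.

1.03 m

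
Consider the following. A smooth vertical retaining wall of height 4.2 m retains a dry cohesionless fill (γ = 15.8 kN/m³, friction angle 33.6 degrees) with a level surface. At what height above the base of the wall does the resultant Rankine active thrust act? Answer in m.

K_a = 0.2875.
The pressure distribution is triangular, so the resultant acts at H/3 above the base = 4.2/3 = 1.400 m.

1.40 m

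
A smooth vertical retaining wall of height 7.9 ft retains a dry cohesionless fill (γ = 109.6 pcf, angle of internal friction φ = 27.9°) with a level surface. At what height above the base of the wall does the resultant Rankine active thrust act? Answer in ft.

2.63 ft

K_a = 0.3625.
The pressure distribution is triangular, so the resultant acts at H/3 above the base = 7.9/3 = 2.633 ft.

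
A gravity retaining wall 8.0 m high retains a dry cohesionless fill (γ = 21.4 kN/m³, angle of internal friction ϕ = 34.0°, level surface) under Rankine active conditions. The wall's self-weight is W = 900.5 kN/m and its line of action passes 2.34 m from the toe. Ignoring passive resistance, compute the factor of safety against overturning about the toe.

4.08

K_a = tan²(45° − 34.0°/2) = 0.2827.
P_a = ½K_aγH² = 0.5×0.2827×21.4×8.0² = 193.6 kN/m, acting at H/3 = 2.667 m above the base.
Overturning moment M_o = P_a × H/3 = 193.6 × 2.667 = 516.3.
Resisting moment M_r = W × 2.34 = 900.5 × 2.34 = 2107.
FS_overturning = M_r/M_o = 2107/516.3 = 4.081.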